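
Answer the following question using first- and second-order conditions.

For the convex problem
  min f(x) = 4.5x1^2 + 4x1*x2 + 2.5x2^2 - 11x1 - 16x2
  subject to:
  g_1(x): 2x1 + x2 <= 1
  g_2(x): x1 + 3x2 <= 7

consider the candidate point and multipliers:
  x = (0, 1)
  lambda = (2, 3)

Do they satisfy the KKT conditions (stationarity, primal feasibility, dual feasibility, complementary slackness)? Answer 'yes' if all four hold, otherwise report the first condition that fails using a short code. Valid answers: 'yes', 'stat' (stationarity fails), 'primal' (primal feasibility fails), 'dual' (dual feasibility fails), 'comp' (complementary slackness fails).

Gradient of f: grad f(x) = Q x + c = (-7, -11)
Constraint values g_i(x) = a_i^T x - b_i:
  g_1((0, 1)) = 0
  g_2((0, 1)) = -4
Stationarity residual: grad f(x) + sum_i lambda_i a_i = (0, 0)
  -> stationarity OK
Primal feasibility (all g_i <= 0): OK
Dual feasibility (all lambda_i >= 0): OK
Complementary slackness (lambda_i * g_i(x) = 0 for all i): FAILS

Verdict: the first failing condition is complementary_slackness -> comp.

comp


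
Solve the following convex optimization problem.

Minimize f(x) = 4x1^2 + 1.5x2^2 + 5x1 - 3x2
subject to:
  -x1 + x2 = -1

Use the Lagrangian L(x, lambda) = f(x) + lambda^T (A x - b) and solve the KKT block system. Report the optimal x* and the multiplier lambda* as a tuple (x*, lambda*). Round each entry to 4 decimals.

Form the Lagrangian:
  L(x, lambda) = (1/2) x^T Q x + c^T x + lambda^T (A x - b)
Stationarity (grad_x L = 0): Q x + c + A^T lambda = 0.
Primal feasibility: A x = b.

This gives the KKT block system:
  [ Q   A^T ] [ x     ]   [-c ]
  [ A    0  ] [ lambda ] = [ b ]

Solving the linear system:
  x*      = (0.0909, -0.9091)
  lambda* = (5.7273)
  f(x*)   = 4.4545

x* = (0.0909, -0.9091), lambda* = (5.7273)


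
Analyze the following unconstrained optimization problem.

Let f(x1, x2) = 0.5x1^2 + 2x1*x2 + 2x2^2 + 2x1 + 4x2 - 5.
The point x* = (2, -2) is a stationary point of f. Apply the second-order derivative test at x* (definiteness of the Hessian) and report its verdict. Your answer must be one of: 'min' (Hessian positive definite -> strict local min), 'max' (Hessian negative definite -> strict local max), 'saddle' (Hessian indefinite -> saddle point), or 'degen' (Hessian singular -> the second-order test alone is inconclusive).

Compute the Hessian H = grad^2 f:
  H = [[1, 2], [2, 4]]
Verify stationarity: grad f(x*) = H x* + g = (0, 0).
Eigenvalues of H: 0, 5.
H has a zero eigenvalue (singular; positive semidefinite but not definite), so H is neither positive definite, negative definite, nor indefinite. The second-order test alone is inconclusive -> degen.
(Indeed, f is constant along the null direction of H through x*, so x* is not a strict local extremum.)

degen


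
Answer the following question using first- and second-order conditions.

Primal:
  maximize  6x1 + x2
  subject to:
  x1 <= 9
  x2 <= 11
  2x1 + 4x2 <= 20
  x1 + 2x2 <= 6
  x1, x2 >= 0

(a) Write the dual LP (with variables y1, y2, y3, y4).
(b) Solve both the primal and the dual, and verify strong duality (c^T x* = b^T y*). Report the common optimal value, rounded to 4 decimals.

The standard primal-dual pair for 'max c^T x s.t. A x <= b, x >= 0' is:
  Dual:  min b^T y  s.t.  A^T y >= c,  y >= 0.

So the dual LP is:
  minimize  9y1 + 11y2 + 20y3 + 6y4
  subject to:
    y1 + 2y3 + y4 >= 6
    y2 + 4y3 + 2y4 >= 1
    y1, y2, y3, y4 >= 0

Solving the primal: x* = (6, 0).
  primal value c^T x* = 36.
Solving the dual: y* = (0, 0, 0, 6).
  dual value b^T y* = 36.
Strong duality: c^T x* = b^T y*. Confirmed.

36


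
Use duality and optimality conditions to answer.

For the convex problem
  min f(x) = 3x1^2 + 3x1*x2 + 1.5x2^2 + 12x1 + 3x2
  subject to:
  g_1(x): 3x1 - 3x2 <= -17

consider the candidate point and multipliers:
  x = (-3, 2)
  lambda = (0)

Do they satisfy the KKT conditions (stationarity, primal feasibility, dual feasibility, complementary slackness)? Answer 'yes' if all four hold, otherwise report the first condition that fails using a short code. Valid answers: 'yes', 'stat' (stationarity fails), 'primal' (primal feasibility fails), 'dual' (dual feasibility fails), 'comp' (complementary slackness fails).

Gradient of f: grad f(x) = Q x + c = (0, 0)
Constraint values g_i(x) = a_i^T x - b_i:
  g_1((-3, 2)) = 2
Stationarity residual: grad f(x) + sum_i lambda_i a_i = (0, 0)
  -> stationarity OK
Primal feasibility (all g_i <= 0): FAILS
Dual feasibility (all lambda_i >= 0): OK
Complementary slackness (lambda_i * g_i(x) = 0 for all i): OK

Verdict: the first failing condition is primal_feasibility -> primal.

primal


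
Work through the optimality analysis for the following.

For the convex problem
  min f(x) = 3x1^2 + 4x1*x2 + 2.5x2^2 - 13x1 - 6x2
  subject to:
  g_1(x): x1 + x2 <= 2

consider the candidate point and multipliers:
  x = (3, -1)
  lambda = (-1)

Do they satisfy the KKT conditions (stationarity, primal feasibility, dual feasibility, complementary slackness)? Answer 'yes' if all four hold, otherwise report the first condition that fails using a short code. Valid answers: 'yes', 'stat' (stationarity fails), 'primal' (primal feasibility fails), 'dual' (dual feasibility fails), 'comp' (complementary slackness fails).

Gradient of f: grad f(x) = Q x + c = (1, 1)
Constraint values g_i(x) = a_i^T x - b_i:
  g_1((3, -1)) = 0
Stationarity residual: grad f(x) + sum_i lambda_i a_i = (0, 0)
  -> stationarity OK
Primal feasibility (all g_i <= 0): OK
Dual feasibility (all lambda_i >= 0): FAILS
Complementary slackness (lambda_i * g_i(x) = 0 for all i): OK

Verdict: the first failing condition is dual_feasibility -> dual.

dual


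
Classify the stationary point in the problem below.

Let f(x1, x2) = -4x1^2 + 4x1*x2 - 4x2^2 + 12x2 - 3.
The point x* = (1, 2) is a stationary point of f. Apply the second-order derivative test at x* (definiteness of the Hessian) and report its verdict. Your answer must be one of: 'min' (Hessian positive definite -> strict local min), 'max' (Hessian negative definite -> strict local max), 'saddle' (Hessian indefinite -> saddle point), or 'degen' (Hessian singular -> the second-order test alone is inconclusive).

Compute the Hessian H = grad^2 f:
  H = [[-8, 4], [4, -8]]
Verify stationarity: grad f(x*) = H x* + g = (0, 0).
Eigenvalues of H: -12, -4.
Both eigenvalues < 0, so H is negative definite -> x* is a strict local max.

max


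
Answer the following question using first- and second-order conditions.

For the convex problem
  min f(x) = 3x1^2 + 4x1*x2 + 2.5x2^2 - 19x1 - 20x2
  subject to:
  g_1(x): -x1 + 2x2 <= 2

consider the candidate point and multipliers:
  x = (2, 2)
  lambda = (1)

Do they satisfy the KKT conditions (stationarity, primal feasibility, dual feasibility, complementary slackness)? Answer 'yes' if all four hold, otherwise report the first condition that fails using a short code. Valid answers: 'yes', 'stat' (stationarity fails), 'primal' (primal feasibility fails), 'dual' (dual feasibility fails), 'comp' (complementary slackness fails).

Gradient of f: grad f(x) = Q x + c = (1, -2)
Constraint values g_i(x) = a_i^T x - b_i:
  g_1((2, 2)) = 0
Stationarity residual: grad f(x) + sum_i lambda_i a_i = (0, 0)
  -> stationarity OK
Primal feasibility (all g_i <= 0): OK
Dual feasibility (all lambda_i >= 0): OK
Complementary slackness (lambda_i * g_i(x) = 0 for all i): OK

Verdict: yes, KKT holds.

yes


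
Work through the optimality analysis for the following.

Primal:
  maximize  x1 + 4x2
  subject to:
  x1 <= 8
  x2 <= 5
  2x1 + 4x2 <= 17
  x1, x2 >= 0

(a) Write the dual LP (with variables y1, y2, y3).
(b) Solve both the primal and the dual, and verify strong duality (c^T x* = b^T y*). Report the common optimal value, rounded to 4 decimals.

The standard primal-dual pair for 'max c^T x s.t. A x <= b, x >= 0' is:
  Dual:  min b^T y  s.t.  A^T y >= c,  y >= 0.

So the dual LP is:
  minimize  8y1 + 5y2 + 17y3
  subject to:
    y1 + 2y3 >= 1
    y2 + 4y3 >= 4
    y1, y2, y3 >= 0

Solving the primal: x* = (0, 4.25).
  primal value c^T x* = 17.
Solving the dual: y* = (0, 0, 1).
  dual value b^T y* = 17.
Strong duality: c^T x* = b^T y*. Confirmed.

17


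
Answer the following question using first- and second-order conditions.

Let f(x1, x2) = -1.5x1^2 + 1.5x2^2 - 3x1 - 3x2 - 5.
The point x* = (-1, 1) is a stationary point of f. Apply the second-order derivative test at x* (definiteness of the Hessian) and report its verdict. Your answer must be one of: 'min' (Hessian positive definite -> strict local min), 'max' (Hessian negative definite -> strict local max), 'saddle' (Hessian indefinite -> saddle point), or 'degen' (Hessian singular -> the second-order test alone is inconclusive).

Compute the Hessian H = grad^2 f:
  H = [[-3, 0], [0, 3]]
Verify stationarity: grad f(x*) = H x* + g = (0, 0).
Eigenvalues of H: -3, 3.
Eigenvalues have mixed signs, so H is indefinite -> x* is a saddle point.

saddle


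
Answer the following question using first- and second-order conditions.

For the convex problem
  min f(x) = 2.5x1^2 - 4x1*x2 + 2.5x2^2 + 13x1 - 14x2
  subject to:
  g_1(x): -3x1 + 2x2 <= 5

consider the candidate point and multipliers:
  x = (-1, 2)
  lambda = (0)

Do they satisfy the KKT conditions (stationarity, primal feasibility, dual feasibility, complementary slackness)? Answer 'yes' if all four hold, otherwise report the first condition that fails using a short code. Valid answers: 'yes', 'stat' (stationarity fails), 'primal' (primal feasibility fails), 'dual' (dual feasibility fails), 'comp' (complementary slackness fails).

Gradient of f: grad f(x) = Q x + c = (0, 0)
Constraint values g_i(x) = a_i^T x - b_i:
  g_1((-1, 2)) = 2
Stationarity residual: grad f(x) + sum_i lambda_i a_i = (0, 0)
  -> stationarity OK
Primal feasibility (all g_i <= 0): FAILS
Dual feasibility (all lambda_i >= 0): OK
Complementary slackness (lambda_i * g_i(x) = 0 for all i): OK

Verdict: the first failing condition is primal_feasibility -> primal.

primal


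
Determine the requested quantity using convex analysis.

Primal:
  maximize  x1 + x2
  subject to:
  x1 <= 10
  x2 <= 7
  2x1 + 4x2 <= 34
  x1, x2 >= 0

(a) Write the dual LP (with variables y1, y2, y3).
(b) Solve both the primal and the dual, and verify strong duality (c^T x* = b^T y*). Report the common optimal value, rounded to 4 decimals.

The standard primal-dual pair for 'max c^T x s.t. A x <= b, x >= 0' is:
  Dual:  min b^T y  s.t.  A^T y >= c,  y >= 0.

So the dual LP is:
  minimize  10y1 + 7y2 + 34y3
  subject to:
    y1 + 2y3 >= 1
    y2 + 4y3 >= 1
    y1, y2, y3 >= 0

Solving the primal: x* = (10, 3.5).
  primal value c^T x* = 13.5.
Solving the dual: y* = (0.5, 0, 0.25).
  dual value b^T y* = 13.5.
Strong duality: c^T x* = b^T y*. Confirmed.

13.5


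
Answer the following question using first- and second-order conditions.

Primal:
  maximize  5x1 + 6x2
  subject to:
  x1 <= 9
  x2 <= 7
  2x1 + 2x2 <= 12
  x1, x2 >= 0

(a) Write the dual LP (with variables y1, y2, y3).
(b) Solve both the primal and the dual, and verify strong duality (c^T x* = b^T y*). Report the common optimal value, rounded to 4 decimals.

The standard primal-dual pair for 'max c^T x s.t. A x <= b, x >= 0' is:
  Dual:  min b^T y  s.t.  A^T y >= c,  y >= 0.

So the dual LP is:
  minimize  9y1 + 7y2 + 12y3
  subject to:
    y1 + 2y3 >= 5
    y2 + 2y3 >= 6
    y1, y2, y3 >= 0

Solving the primal: x* = (0, 6).
  primal value c^T x* = 36.
Solving the dual: y* = (0, 0, 3).
  dual value b^T y* = 36.
Strong duality: c^T x* = b^T y*. Confirmed.

36


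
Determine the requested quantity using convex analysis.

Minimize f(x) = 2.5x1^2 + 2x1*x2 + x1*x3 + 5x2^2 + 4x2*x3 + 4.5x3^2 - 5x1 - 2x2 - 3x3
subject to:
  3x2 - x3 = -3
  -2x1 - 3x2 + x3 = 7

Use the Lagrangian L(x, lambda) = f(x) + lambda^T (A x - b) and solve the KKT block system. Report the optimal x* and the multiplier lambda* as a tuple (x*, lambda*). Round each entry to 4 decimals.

Form the Lagrangian:
  L(x, lambda) = (1/2) x^T Q x + c^T x + lambda^T (A x - b)
Stationarity (grad_x L = 0): Q x + c + A^T lambda = 0.
Primal feasibility: A x = b.

This gives the KKT block system:
  [ Q   A^T ] [ x     ]   [-c ]
  [ A    0  ] [ lambda ] = [ b ]

Solving the linear system:
  x*      = (-2, -0.6261, 1.1217)
  lambda* = (-4.9739, -7.5652)
  f(x*)   = 22.9609

x* = (-2, -0.6261, 1.1217), lambda* = (-4.9739, -7.5652)


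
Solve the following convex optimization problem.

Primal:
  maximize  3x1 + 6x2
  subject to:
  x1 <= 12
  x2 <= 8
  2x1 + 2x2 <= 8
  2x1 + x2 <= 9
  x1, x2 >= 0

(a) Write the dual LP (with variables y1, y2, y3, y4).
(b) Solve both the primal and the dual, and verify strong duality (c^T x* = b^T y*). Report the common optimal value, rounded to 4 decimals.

The standard primal-dual pair for 'max c^T x s.t. A x <= b, x >= 0' is:
  Dual:  min b^T y  s.t.  A^T y >= c,  y >= 0.

So the dual LP is:
  minimize  12y1 + 8y2 + 8y3 + 9y4
  subject to:
    y1 + 2y3 + 2y4 >= 3
    y2 + 2y3 + y4 >= 6
    y1, y2, y3, y4 >= 0

Solving the primal: x* = (0, 4).
  primal value c^T x* = 24.
Solving the dual: y* = (0, 0, 3, 0).
  dual value b^T y* = 24.
Strong duality: c^T x* = b^T y*. Confirmed.

24


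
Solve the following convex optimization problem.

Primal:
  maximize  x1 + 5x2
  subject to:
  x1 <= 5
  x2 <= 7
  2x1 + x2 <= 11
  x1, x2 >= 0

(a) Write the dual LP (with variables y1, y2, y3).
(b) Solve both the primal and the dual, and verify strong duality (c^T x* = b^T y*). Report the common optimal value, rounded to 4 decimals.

The standard primal-dual pair for 'max c^T x s.t. A x <= b, x >= 0' is:
  Dual:  min b^T y  s.t.  A^T y >= c,  y >= 0.

So the dual LP is:
  minimize  5y1 + 7y2 + 11y3
  subject to:
    y1 + 2y3 >= 1
    y2 + y3 >= 5
    y1, y2, y3 >= 0

Solving the primal: x* = (2, 7).
  primal value c^T x* = 37.
Solving the dual: y* = (0, 4.5, 0.5).
  dual value b^T y* = 37.
Strong duality: c^T x* = b^T y*. Confirmed.

37


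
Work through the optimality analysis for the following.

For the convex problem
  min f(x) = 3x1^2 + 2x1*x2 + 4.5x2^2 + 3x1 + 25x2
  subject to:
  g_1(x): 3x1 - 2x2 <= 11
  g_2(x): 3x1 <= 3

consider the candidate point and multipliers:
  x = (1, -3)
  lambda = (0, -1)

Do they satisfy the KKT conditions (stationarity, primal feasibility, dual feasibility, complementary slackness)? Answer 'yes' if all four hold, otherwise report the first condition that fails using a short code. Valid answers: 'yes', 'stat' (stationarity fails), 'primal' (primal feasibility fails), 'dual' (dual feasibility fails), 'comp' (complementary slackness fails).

Gradient of f: grad f(x) = Q x + c = (3, 0)
Constraint values g_i(x) = a_i^T x - b_i:
  g_1((1, -3)) = -2
  g_2((1, -3)) = 0
Stationarity residual: grad f(x) + sum_i lambda_i a_i = (0, 0)
  -> stationarity OK
Primal feasibility (all g_i <= 0): OK
Dual feasibility (all lambda_i >= 0): FAILS
Complementary slackness (lambda_i * g_i(x) = 0 for all i): OK

Verdict: the first failing condition is dual_feasibility -> dual.

dual


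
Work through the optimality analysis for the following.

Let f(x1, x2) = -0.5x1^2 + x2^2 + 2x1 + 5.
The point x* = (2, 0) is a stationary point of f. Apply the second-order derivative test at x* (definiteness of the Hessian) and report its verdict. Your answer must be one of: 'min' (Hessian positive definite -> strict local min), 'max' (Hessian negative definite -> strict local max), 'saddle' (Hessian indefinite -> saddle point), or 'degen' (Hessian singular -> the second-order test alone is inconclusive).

Compute the Hessian H = grad^2 f:
  H = [[-1, 0], [0, 2]]
Verify stationarity: grad f(x*) = H x* + g = (0, 0).
Eigenvalues of H: -1, 2.
Eigenvalues have mixed signs, so H is indefinite -> x* is a saddle point.

saddle


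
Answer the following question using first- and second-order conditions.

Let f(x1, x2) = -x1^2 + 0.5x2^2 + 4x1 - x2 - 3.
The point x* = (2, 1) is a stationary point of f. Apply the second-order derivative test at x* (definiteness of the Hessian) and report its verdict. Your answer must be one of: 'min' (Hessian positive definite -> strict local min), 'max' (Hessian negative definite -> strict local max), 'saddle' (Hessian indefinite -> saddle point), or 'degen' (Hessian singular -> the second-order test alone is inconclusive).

Compute the Hessian H = grad^2 f:
  H = [[-2, 0], [0, 1]]
Verify stationarity: grad f(x*) = H x* + g = (0, 0).
Eigenvalues of H: -2, 1.
Eigenvalues have mixed signs, so H is indefinite -> x* is a saddle point.

saddle


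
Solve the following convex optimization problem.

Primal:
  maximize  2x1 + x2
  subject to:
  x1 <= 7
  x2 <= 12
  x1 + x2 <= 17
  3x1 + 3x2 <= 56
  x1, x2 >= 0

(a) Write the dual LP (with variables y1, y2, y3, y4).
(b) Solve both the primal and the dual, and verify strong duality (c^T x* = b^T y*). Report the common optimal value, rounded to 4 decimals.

The standard primal-dual pair for 'max c^T x s.t. A x <= b, x >= 0' is:
  Dual:  min b^T y  s.t.  A^T y >= c,  y >= 0.

So the dual LP is:
  minimize  7y1 + 12y2 + 17y3 + 56y4
  subject to:
    y1 + y3 + 3y4 >= 2
    y2 + y3 + 3y4 >= 1
    y1, y2, y3, y4 >= 0

Solving the primal: x* = (7, 10).
  primal value c^T x* = 24.
Solving the dual: y* = (1, 0, 1, 0).
  dual value b^T y* = 24.
Strong duality: c^T x* = b^T y*. Confirmed.

24


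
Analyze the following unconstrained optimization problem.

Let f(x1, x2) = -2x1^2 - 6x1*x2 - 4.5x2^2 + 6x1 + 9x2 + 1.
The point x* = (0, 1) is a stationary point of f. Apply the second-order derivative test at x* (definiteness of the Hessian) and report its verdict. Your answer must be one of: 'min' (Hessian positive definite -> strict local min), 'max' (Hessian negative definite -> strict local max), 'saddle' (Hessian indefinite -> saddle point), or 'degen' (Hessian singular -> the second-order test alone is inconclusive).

Compute the Hessian H = grad^2 f:
  H = [[-4, -6], [-6, -9]]
Verify stationarity: grad f(x*) = H x* + g = (0, 0).
Eigenvalues of H: -13, 0.
H has a zero eigenvalue (singular; negative semidefinite but not definite), so H is neither positive definite, negative definite, nor indefinite. The second-order test alone is inconclusive -> degen.
(Indeed, f is constant along the null direction of H through x*, so x* is not a strict local extremum.)

degen


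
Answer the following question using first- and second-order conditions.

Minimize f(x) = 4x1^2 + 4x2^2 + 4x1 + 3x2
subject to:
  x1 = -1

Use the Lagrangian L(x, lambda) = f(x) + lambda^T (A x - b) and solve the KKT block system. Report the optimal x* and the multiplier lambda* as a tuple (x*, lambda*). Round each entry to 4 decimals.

Form the Lagrangian:
  L(x, lambda) = (1/2) x^T Q x + c^T x + lambda^T (A x - b)
Stationarity (grad_x L = 0): Q x + c + A^T lambda = 0.
Primal feasibility: A x = b.

This gives the KKT block system:
  [ Q   A^T ] [ x     ]   [-c ]
  [ A    0  ] [ lambda ] = [ b ]

Solving the linear system:
  x*      = (-1, -0.375)
  lambda* = (4)
  f(x*)   = -0.5625

x* = (-1, -0.375), lambda* = (4)


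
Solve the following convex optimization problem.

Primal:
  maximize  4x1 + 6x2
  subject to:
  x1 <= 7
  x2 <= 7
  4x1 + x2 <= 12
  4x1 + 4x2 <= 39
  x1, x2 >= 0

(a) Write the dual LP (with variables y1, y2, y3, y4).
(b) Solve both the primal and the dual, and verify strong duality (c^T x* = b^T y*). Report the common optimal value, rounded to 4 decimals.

The standard primal-dual pair for 'max c^T x s.t. A x <= b, x >= 0' is:
  Dual:  min b^T y  s.t.  A^T y >= c,  y >= 0.

So the dual LP is:
  minimize  7y1 + 7y2 + 12y3 + 39y4
  subject to:
    y1 + 4y3 + 4y4 >= 4
    y2 + y3 + 4y4 >= 6
    y1, y2, y3, y4 >= 0

Solving the primal: x* = (1.25, 7).
  primal value c^T x* = 47.
Solving the dual: y* = (0, 5, 1, 0).
  dual value b^T y* = 47.
Strong duality: c^T x* = b^T y*. Confirmed.

47


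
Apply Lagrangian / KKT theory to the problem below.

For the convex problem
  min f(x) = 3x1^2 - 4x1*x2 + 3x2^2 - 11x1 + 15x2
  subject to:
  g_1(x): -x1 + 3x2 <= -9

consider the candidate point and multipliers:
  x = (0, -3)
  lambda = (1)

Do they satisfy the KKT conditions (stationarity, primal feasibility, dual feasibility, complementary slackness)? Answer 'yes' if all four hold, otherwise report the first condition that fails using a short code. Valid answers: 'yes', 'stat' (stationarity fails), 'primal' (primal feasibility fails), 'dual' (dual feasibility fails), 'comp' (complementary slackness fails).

Gradient of f: grad f(x) = Q x + c = (1, -3)
Constraint values g_i(x) = a_i^T x - b_i:
  g_1((0, -3)) = 0
Stationarity residual: grad f(x) + sum_i lambda_i a_i = (0, 0)
  -> stationarity OK
Primal feasibility (all g_i <= 0): OK
Dual feasibility (all lambda_i >= 0): OK
Complementary slackness (lambda_i * g_i(x) = 0 for all i): OK

Verdict: yes, KKT holds.

yes


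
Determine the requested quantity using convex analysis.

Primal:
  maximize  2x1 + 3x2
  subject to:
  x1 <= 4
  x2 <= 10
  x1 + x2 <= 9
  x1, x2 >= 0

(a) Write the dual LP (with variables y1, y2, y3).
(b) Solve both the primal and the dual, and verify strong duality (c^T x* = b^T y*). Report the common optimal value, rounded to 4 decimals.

The standard primal-dual pair for 'max c^T x s.t. A x <= b, x >= 0' is:
  Dual:  min b^T y  s.t.  A^T y >= c,  y >= 0.

So the dual LP is:
  minimize  4y1 + 10y2 + 9y3
  subject to:
    y1 + y3 >= 2
    y2 + y3 >= 3
    y1, y2, y3 >= 0

Solving the primal: x* = (0, 9).
  primal value c^T x* = 27.
Solving the dual: y* = (0, 0, 3).
  dual value b^T y* = 27.
Strong duality: c^T x* = b^T y*. Confirmed.

27


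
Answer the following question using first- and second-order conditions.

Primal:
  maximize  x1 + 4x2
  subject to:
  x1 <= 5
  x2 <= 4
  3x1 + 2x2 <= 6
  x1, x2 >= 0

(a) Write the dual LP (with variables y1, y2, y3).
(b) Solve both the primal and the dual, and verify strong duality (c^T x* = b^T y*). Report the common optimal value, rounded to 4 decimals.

The standard primal-dual pair for 'max c^T x s.t. A x <= b, x >= 0' is:
  Dual:  min b^T y  s.t.  A^T y >= c,  y >= 0.

So the dual LP is:
  minimize  5y1 + 4y2 + 6y3
  subject to:
    y1 + 3y3 >= 1
    y2 + 2y3 >= 4
    y1, y2, y3 >= 0

Solving the primal: x* = (0, 3).
  primal value c^T x* = 12.
Solving the dual: y* = (0, 0, 2).
  dual value b^T y* = 12.
Strong duality: c^T x* = b^T y*. Confirmed.

12


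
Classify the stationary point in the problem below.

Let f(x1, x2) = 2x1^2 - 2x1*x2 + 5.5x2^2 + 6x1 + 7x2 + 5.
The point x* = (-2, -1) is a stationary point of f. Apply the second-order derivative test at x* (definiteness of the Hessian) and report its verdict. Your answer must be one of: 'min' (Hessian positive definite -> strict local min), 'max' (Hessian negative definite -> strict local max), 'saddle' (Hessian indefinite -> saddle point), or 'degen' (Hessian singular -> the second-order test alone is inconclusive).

Compute the Hessian H = grad^2 f:
  H = [[4, -2], [-2, 11]]
Verify stationarity: grad f(x*) = H x* + g = (0, 0).
Eigenvalues of H: 3.4689, 11.5311.
Both eigenvalues > 0, so H is positive definite -> x* is a strict local min.

min


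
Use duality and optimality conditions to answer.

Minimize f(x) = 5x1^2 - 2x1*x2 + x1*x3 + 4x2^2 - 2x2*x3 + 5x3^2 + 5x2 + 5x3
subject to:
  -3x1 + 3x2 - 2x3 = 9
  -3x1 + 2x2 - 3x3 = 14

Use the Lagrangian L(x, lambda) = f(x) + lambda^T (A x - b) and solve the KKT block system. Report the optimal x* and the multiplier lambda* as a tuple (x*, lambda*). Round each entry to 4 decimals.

Form the Lagrangian:
  L(x, lambda) = (1/2) x^T Q x + c^T x + lambda^T (A x - b)
Stationarity (grad_x L = 0): Q x + c + A^T lambda = 0.
Primal feasibility: A x = b.

This gives the KKT block system:
  [ Q   A^T ] [ x     ]   [-c ]
  [ A    0  ] [ lambda ] = [ b ]

Solving the linear system:
  x*      = (-2.0223, -1.4134, -3.5866)
  lambda* = (9.0782, -16.0726)
  f(x*)   = 59.1564

x* = (-2.0223, -1.4134, -3.5866), lambda* = (9.0782, -16.0726)


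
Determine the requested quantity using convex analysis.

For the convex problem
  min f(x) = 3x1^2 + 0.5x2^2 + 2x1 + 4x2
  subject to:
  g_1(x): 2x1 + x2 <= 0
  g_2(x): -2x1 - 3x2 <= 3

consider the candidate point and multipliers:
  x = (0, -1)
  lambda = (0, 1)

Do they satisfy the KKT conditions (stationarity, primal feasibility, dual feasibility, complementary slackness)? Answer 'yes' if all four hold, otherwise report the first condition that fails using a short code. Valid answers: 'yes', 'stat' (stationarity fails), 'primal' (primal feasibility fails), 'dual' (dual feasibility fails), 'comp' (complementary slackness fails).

Gradient of f: grad f(x) = Q x + c = (2, 3)
Constraint values g_i(x) = a_i^T x - b_i:
  g_1((0, -1)) = -1
  g_2((0, -1)) = 0
Stationarity residual: grad f(x) + sum_i lambda_i a_i = (0, 0)
  -> stationarity OK
Primal feasibility (all g_i <= 0): OK
Dual feasibility (all lambda_i >= 0): OK
Complementary slackness (lambda_i * g_i(x) = 0 for all i): OK

Verdict: yes, KKT holds.

yes


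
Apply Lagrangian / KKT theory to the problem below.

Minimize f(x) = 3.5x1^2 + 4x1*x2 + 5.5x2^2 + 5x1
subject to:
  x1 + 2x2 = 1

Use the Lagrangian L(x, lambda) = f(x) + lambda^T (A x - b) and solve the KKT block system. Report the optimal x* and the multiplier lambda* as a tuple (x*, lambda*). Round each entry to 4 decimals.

Form the Lagrangian:
  L(x, lambda) = (1/2) x^T Q x + c^T x + lambda^T (A x - b)
Stationarity (grad_x L = 0): Q x + c + A^T lambda = 0.
Primal feasibility: A x = b.

This gives the KKT block system:
  [ Q   A^T ] [ x     ]   [-c ]
  [ A    0  ] [ lambda ] = [ b ]

Solving the linear system:
  x*      = (-0.7391, 0.8696)
  lambda* = (-3.3043)
  f(x*)   = -0.1957

x* = (-0.7391, 0.8696), lambda* = (-3.3043)


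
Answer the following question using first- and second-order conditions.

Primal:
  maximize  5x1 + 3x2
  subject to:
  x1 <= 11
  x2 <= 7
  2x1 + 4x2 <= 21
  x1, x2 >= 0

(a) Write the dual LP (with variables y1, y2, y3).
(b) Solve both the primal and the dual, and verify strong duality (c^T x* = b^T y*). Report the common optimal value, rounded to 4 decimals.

The standard primal-dual pair for 'max c^T x s.t. A x <= b, x >= 0' is:
  Dual:  min b^T y  s.t.  A^T y >= c,  y >= 0.

So the dual LP is:
  minimize  11y1 + 7y2 + 21y3
  subject to:
    y1 + 2y3 >= 5
    y2 + 4y3 >= 3
    y1, y2, y3 >= 0

Solving the primal: x* = (10.5, 0).
  primal value c^T x* = 52.5.
Solving the dual: y* = (0, 0, 2.5).
  dual value b^T y* = 52.5.
Strong duality: c^T x* = b^T y*. Confirmed.

52.5


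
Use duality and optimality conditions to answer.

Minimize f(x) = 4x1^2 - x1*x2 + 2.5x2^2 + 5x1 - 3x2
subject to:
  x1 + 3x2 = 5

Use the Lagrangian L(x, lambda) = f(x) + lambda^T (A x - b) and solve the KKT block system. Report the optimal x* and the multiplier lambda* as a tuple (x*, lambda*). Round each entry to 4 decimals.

Form the Lagrangian:
  L(x, lambda) = (1/2) x^T Q x + c^T x + lambda^T (A x - b)
Stationarity (grad_x L = 0): Q x + c + A^T lambda = 0.
Primal feasibility: A x = b.

This gives the KKT block system:
  [ Q   A^T ] [ x     ]   [-c ]
  [ A    0  ] [ lambda ] = [ b ]

Solving the linear system:
  x*      = (-0.1687, 1.7229)
  lambda* = (-1.9277)
  f(x*)   = 1.8133

x* = (-0.1687, 1.7229), lambda* = (-1.9277)


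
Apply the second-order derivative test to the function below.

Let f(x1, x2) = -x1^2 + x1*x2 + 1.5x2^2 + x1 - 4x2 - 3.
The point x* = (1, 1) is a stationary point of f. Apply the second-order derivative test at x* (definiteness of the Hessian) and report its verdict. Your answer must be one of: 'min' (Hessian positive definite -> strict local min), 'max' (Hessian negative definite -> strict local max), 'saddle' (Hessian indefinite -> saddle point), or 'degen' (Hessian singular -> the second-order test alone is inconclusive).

Compute the Hessian H = grad^2 f:
  H = [[-2, 1], [1, 3]]
Verify stationarity: grad f(x*) = H x* + g = (0, 0).
Eigenvalues of H: -2.1926, 3.1926.
Eigenvalues have mixed signs, so H is indefinite -> x* is a saddle point.

saddle


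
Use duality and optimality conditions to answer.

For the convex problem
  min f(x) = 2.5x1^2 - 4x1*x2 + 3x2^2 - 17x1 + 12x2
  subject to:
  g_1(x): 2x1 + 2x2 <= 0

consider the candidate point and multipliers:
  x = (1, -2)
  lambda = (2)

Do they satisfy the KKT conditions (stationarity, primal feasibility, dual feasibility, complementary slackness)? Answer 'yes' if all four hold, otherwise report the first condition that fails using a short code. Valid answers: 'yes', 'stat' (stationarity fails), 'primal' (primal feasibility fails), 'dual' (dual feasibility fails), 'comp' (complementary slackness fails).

Gradient of f: grad f(x) = Q x + c = (-4, -4)
Constraint values g_i(x) = a_i^T x - b_i:
  g_1((1, -2)) = -2
Stationarity residual: grad f(x) + sum_i lambda_i a_i = (0, 0)
  -> stationarity OK
Primal feasibility (all g_i <= 0): OK
Dual feasibility (all lambda_i >= 0): OK
Complementary slackness (lambda_i * g_i(x) = 0 for all i): FAILS

Verdict: the first failing condition is complementary_slackness -> comp.

comp


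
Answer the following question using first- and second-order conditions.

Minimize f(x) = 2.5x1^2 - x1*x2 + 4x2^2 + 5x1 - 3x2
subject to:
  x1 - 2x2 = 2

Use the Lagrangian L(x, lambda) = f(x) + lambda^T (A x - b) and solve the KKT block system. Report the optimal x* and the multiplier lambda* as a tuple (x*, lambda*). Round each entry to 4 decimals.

Form the Lagrangian:
  L(x, lambda) = (1/2) x^T Q x + c^T x + lambda^T (A x - b)
Stationarity (grad_x L = 0): Q x + c + A^T lambda = 0.
Primal feasibility: A x = b.

This gives the KKT block system:
  [ Q   A^T ] [ x     ]   [-c ]
  [ A    0  ] [ lambda ] = [ b ]

Solving the linear system:
  x*      = (-0.0833, -1.0417)
  lambda* = (-5.625)
  f(x*)   = 6.9792

x* = (-0.0833, -1.0417), lambda* = (-5.625)


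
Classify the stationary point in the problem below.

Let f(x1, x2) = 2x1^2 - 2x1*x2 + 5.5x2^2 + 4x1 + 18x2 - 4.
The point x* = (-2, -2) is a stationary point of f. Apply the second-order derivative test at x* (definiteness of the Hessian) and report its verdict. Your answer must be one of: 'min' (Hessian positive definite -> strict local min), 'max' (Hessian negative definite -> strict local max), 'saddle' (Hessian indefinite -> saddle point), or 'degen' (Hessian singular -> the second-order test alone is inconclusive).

Compute the Hessian H = grad^2 f:
  H = [[4, -2], [-2, 11]]
Verify stationarity: grad f(x*) = H x* + g = (0, 0).
Eigenvalues of H: 3.4689, 11.5311.
Both eigenvalues > 0, so H is positive definite -> x* is a strict local min.

min


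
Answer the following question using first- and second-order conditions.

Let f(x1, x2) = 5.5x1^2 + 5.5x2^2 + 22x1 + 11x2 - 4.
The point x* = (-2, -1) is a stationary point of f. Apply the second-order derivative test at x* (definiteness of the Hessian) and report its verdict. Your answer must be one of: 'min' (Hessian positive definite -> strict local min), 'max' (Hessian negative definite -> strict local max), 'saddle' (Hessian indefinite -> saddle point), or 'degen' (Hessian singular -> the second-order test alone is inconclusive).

Compute the Hessian H = grad^2 f:
  H = [[11, 0], [0, 11]]
Verify stationarity: grad f(x*) = H x* + g = (0, 0).
Eigenvalues of H: 11, 11.
Both eigenvalues > 0, so H is positive definite -> x* is a strict local min.

min


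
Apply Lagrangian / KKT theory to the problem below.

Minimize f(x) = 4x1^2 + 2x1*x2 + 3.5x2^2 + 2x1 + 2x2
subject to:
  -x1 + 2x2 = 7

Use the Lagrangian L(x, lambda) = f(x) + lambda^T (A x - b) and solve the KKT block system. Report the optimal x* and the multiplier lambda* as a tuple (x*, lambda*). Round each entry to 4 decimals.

Form the Lagrangian:
  L(x, lambda) = (1/2) x^T Q x + c^T x + lambda^T (A x - b)
Stationarity (grad_x L = 0): Q x + c + A^T lambda = 0.
Primal feasibility: A x = b.

This gives the KKT block system:
  [ Q   A^T ] [ x     ]   [-c ]
  [ A    0  ] [ lambda ] = [ b ]

Solving the linear system:
  x*      = (-1.8936, 2.5532)
  lambda* = (-8.0426)
  f(x*)   = 28.8085

x* = (-1.8936, 2.5532), lambda* = (-8.0426)


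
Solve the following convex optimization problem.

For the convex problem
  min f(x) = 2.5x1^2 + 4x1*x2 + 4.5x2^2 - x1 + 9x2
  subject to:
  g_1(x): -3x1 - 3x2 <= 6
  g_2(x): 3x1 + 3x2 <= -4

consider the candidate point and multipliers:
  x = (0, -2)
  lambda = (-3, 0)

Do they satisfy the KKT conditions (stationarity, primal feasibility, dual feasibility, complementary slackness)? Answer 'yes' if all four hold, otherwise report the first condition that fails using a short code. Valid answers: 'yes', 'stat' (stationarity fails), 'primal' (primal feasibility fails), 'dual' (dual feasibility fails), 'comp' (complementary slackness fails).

Gradient of f: grad f(x) = Q x + c = (-9, -9)
Constraint values g_i(x) = a_i^T x - b_i:
  g_1((0, -2)) = 0
  g_2((0, -2)) = -2
Stationarity residual: grad f(x) + sum_i lambda_i a_i = (0, 0)
  -> stationarity OK
Primal feasibility (all g_i <= 0): OK
Dual feasibility (all lambda_i >= 0): FAILS
Complementary slackness (lambda_i * g_i(x) = 0 for all i): OK

Verdict: the first failing condition is dual_feasibility -> dual.

dual


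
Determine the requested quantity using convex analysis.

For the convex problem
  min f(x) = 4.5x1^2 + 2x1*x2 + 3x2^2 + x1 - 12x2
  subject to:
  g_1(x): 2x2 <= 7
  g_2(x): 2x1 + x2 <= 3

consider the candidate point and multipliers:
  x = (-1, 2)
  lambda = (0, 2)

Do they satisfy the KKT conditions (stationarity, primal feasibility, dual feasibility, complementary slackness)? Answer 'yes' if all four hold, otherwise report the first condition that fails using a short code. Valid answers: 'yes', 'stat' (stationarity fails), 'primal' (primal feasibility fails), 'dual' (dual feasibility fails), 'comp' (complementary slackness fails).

Gradient of f: grad f(x) = Q x + c = (-4, -2)
Constraint values g_i(x) = a_i^T x - b_i:
  g_1((-1, 2)) = -3
  g_2((-1, 2)) = -3
Stationarity residual: grad f(x) + sum_i lambda_i a_i = (0, 0)
  -> stationarity OK
Primal feasibility (all g_i <= 0): OK
Dual feasibility (all lambda_i >= 0): OK
Complementary slackness (lambda_i * g_i(x) = 0 for all i): FAILS

Verdict: the first failing condition is complementary_slackness -> comp.

comp


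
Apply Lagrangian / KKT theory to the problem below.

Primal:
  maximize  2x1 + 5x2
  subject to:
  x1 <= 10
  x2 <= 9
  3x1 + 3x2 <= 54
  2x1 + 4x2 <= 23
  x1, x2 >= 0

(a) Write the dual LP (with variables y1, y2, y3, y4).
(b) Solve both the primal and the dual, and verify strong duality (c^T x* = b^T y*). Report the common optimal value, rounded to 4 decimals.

The standard primal-dual pair for 'max c^T x s.t. A x <= b, x >= 0' is:
  Dual:  min b^T y  s.t.  A^T y >= c,  y >= 0.

So the dual LP is:
  minimize  10y1 + 9y2 + 54y3 + 23y4
  subject to:
    y1 + 3y3 + 2y4 >= 2
    y2 + 3y3 + 4y4 >= 5
    y1, y2, y3, y4 >= 0

Solving the primal: x* = (0, 5.75).
  primal value c^T x* = 28.75.
Solving the dual: y* = (0, 0, 0, 1.25).
  dual value b^T y* = 28.75.
Strong duality: c^T x* = b^T y*. Confirmed.

28.75


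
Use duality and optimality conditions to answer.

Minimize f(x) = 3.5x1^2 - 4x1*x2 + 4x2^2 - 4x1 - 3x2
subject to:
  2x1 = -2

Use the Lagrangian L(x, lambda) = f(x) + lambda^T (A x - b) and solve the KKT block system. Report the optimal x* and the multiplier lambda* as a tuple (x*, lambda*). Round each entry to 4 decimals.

Form the Lagrangian:
  L(x, lambda) = (1/2) x^T Q x + c^T x + lambda^T (A x - b)
Stationarity (grad_x L = 0): Q x + c + A^T lambda = 0.
Primal feasibility: A x = b.

This gives the KKT block system:
  [ Q   A^T ] [ x     ]   [-c ]
  [ A    0  ] [ lambda ] = [ b ]

Solving the linear system:
  x*      = (-1, -0.125)
  lambda* = (5.25)
  f(x*)   = 7.4375

x* = (-1, -0.125), lambda* = (5.25)


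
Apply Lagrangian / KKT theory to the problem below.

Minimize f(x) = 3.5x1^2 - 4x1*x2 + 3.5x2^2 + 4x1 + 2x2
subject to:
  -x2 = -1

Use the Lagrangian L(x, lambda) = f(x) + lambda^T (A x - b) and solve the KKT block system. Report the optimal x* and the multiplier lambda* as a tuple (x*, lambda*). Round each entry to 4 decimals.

Form the Lagrangian:
  L(x, lambda) = (1/2) x^T Q x + c^T x + lambda^T (A x - b)
Stationarity (grad_x L = 0): Q x + c + A^T lambda = 0.
Primal feasibility: A x = b.

This gives the KKT block system:
  [ Q   A^T ] [ x     ]   [-c ]
  [ A    0  ] [ lambda ] = [ b ]

Solving the linear system:
  x*      = (0, 1)
  lambda* = (9)
  f(x*)   = 5.5

x* = (0, 1), lambda* = (9)


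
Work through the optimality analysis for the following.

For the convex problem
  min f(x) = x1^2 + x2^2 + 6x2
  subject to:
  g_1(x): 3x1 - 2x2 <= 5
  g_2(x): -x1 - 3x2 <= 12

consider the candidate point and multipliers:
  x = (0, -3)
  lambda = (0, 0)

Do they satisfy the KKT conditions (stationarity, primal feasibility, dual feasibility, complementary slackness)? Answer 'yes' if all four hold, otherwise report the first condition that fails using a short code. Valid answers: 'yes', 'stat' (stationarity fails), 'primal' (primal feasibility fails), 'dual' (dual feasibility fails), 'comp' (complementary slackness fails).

Gradient of f: grad f(x) = Q x + c = (0, 0)
Constraint values g_i(x) = a_i^T x - b_i:
  g_1((0, -3)) = 1
  g_2((0, -3)) = -3
Stationarity residual: grad f(x) + sum_i lambda_i a_i = (0, 0)
  -> stationarity OK
Primal feasibility (all g_i <= 0): FAILS
Dual feasibility (all lambda_i >= 0): OK
Complementary slackness (lambda_i * g_i(x) = 0 for all i): OK

Verdict: the first failing condition is primal_feasibility -> primal.

primal


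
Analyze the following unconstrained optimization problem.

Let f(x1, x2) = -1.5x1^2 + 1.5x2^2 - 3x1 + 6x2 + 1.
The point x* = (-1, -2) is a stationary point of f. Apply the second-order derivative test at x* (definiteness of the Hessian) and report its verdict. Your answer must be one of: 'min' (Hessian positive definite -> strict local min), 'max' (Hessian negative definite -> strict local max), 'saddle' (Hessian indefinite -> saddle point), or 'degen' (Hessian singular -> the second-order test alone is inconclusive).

Compute the Hessian H = grad^2 f:
  H = [[-3, 0], [0, 3]]
Verify stationarity: grad f(x*) = H x* + g = (0, 0).
Eigenvalues of H: -3, 3.
Eigenvalues have mixed signs, so H is indefinite -> x* is a saddle point.

saddle


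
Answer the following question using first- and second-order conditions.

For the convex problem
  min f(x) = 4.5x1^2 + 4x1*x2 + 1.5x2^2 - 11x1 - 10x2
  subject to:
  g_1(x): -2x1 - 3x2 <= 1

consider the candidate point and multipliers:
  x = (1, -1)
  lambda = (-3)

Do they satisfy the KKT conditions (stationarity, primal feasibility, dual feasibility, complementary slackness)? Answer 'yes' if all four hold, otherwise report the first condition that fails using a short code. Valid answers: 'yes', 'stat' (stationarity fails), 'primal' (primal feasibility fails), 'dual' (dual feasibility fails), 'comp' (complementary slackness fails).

Gradient of f: grad f(x) = Q x + c = (-6, -9)
Constraint values g_i(x) = a_i^T x - b_i:
  g_1((1, -1)) = 0
Stationarity residual: grad f(x) + sum_i lambda_i a_i = (0, 0)
  -> stationarity OK
Primal feasibility (all g_i <= 0): OK
Dual feasibility (all lambda_i >= 0): FAILS
Complementary slackness (lambda_i * g_i(x) = 0 for all i): OK

Verdict: the first failing condition is dual_feasibility -> dual.

dual


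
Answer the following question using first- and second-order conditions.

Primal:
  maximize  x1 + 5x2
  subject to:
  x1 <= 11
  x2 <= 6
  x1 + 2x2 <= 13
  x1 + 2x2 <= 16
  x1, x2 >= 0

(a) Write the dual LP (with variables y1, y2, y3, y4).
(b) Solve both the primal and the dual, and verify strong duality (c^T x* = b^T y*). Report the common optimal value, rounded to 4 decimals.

The standard primal-dual pair for 'max c^T x s.t. A x <= b, x >= 0' is:
  Dual:  min b^T y  s.t.  A^T y >= c,  y >= 0.

So the dual LP is:
  minimize  11y1 + 6y2 + 13y3 + 16y4
  subject to:
    y1 + y3 + y4 >= 1
    y2 + 2y3 + 2y4 >= 5
    y1, y2, y3, y4 >= 0

Solving the primal: x* = (1, 6).
  primal value c^T x* = 31.
Solving the dual: y* = (0, 3, 1, 0).
  dual value b^T y* = 31.
Strong duality: c^T x* = b^T y*. Confirmed.

31


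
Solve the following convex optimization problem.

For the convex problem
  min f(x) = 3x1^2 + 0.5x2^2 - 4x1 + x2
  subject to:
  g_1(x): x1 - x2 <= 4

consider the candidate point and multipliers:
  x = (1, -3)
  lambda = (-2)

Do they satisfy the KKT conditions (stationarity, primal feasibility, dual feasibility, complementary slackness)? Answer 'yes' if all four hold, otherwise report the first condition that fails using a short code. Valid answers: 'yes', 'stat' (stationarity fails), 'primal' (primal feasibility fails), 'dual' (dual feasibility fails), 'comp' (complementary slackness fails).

Gradient of f: grad f(x) = Q x + c = (2, -2)
Constraint values g_i(x) = a_i^T x - b_i:
  g_1((1, -3)) = 0
Stationarity residual: grad f(x) + sum_i lambda_i a_i = (0, 0)
  -> stationarity OK
Primal feasibility (all g_i <= 0): OK
Dual feasibility (all lambda_i >= 0): FAILS
Complementary slackness (lambda_i * g_i(x) = 0 for all i): OK

Verdict: the first failing condition is dual_feasibility -> dual.

dual
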